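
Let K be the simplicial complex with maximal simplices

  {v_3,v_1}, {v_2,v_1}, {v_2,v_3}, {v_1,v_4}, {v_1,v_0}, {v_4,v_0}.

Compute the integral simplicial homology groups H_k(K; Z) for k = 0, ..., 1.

K has 5 vertices, 6 edges.
rank ∂_0 = 0, rank ∂_1 = 4 ⇒ b_0 = 5 − 0 − 4 = 1; all invariant factors of ∂_1 are 1 so no torsion. So H_0 ≅ Z.
rank ∂_1 = 4, rank ∂_2 = 0 ⇒ b_1 = 6 − 4 − 0 = 2. So H_1 ≅ Z^2.

H_0 = Z,  H_1 = Z^2.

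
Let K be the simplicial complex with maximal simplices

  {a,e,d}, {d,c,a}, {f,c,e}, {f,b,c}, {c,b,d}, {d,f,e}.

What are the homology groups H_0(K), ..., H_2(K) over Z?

H_0 ≅ Z,  H_1 ≅ Z,  H_2 = 0.

K has 6 vertices, 12 edges, 6 triangles.
rank ∂_0 = 0, rank ∂_1 = 5 ⇒ b_0 = 6 − 0 − 5 = 1; all invariant factors of ∂_1 are 1 so no torsion. So H_0 ≅ Z.
rank ∂_1 = 5, rank ∂_2 = 6 ⇒ b_1 = 12 − 5 − 6 = 1; all invariant factors of ∂_2 are 1 so no torsion. So H_1 ≅ Z.
rank ∂_2 = 6, rank ∂_3 = 0 ⇒ b_2 = 6 − 6 − 0 = 0. So H_2 ≅ 0.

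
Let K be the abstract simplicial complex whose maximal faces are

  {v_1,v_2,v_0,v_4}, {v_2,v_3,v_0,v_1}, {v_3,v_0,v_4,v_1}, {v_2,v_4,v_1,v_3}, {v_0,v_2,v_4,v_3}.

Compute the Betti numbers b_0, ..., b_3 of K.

K has 5 vertices, 10 edges, 10 triangles, 5 3-simplices.
rank ∂_0 = 0, rank ∂_1 = 4 ⇒ b_0 = 5 − 0 − 4 = 1; all invariant factors of ∂_1 are 1 so no torsion. So H_0 = Z.
rank ∂_1 = 4, rank ∂_2 = 6 ⇒ b_1 = 10 − 4 − 6 = 0; all invariant factors of ∂_2 are 1 so no torsion. So H_1 = 0.
rank ∂_2 = 6, rank ∂_3 = 4 ⇒ b_2 = 10 − 6 − 4 = 0; all invariant factors of ∂_3 are 1 so no torsion. So H_2 = 0.
rank ∂_3 = 4, rank ∂_4 = 0 ⇒ b_3 = 5 − 4 − 0 = 1. So H_3 = Z.

b_0 = 1, b_1 = 0, b_2 = 0, b_3 = 1.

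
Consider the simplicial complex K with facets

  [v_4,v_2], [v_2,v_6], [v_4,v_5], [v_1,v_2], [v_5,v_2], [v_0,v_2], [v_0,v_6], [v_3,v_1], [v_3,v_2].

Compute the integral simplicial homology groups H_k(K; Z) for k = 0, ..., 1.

We work with the vertex ordering v_0 < v_1 < v_2 < v_3 < v_4 < v_5 < v_6. The simplices of K, each written with vertices in increasing order, are:

  0-simplices (7): [v_0], [v_1], [v_2], [v_3], [v_4], [v_5], [v_6]
  1-simplices (9): [v_0,v_2], [v_0,v_6], [v_1,v_2], [v_1,v_3], [v_2,v_3], [v_2,v_4], [v_2,v_5], [v_2,v_6], [v_4,v_5]

Hence C_0 ≅ Z^7, C_1 ≅ Z^9.

Boundary ∂_1: C_1 → C_0 maps an edge to its endpoints' difference, ∂[p,q] = q − p.
The resulting 7×9 matrix has rank 6, and its Smith normal form has invariant factors (1,1,1,1,1,1).

Reading off H_k = ker ∂_k / im ∂_{k+1}:

  H_0: rank C_0 − rank ∂_1 = 7 − 6 = 1, and the invariant factors of ∂_1 are all 1, so H_0 ≅ Z.
  H_1: rank ker ∂_1 − rank ∂_2 = (9 − 6) − 0 = 3, and there is no ∂_2, so H_1 ≅ Z^3.

As a check, the Euler characteristic is 7 − 9 = -2, which agrees with 1 − 3 = -2.

H_0 = Z,  H_1 = Z^3.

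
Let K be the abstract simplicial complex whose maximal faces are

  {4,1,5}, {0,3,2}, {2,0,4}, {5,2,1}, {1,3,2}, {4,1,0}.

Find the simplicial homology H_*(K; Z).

H_0 ≅ Z,  H_1 ≅ Z,  H_2 = 0.

Order the vertices as 0 < 1 < 2 < 3 < 4 < 5. Listing each simplex with vertices in this order, K has dimension 2 with simplices:

  0-simplices (6): [0], [1], [2], [3], [4], [5]
  1-simplices (12): [0,1], [0,2], [0,3], [0,4], [1,2], [1,3], [1,4], [1,5], [2,3], [2,4], [2,5], [4,5]
  2-simplices (6): [0,1,4], [0,2,3], [0,2,4], [1,2,3], [1,2,5], [1,4,5]

Hence C_0 ≅ Z^6, C_1 ≅ Z^12, C_2 ≅ Z^6.

∂_1: C_1 → C_0 is given by ∂[p,q] = [q] − [p]. For instance
  ∂[1,5] = [5] − [1].
As a 6×12 matrix over Z this has rank 5, with invariant factors (1,1,1,1,1).

∂_2: C_2 → C_1 maps a triangle to the signed sum of its edges. For instance
  ∂[0,2,4] = [2,4] − [0,4] + [0,2],
  ∂[1,2,3] = [2,3] − [1,3] + [1,2].
The 12×6 boundary matrix has rank 6 and Smith normal form diag(1,1,1,1,1,1).

Now H_k = ker ∂_k / im ∂_{k+1}, so:

  H_0: rank C_0 − rank ∂_1 = 6 − 5 = 1, and the invariant factors of ∂_1 are all 1, so H_0 ≅ Z.
  H_1: rank ker ∂_1 − rank ∂_2 = (12 − 5) − 6 = 1, and the invariant factors of ∂_2 are all 1, so H_1 ≅ Z.
  H_2: rank ker ∂_2 − rank ∂_3 = (6 − 6) − 0 = 0, and there is no ∂_3, so H_2 ≅ 0.

As a check, the Euler characteristic is 6 − 12 + 6 = 0, which agrees with 1 − 1 + 0 = 0.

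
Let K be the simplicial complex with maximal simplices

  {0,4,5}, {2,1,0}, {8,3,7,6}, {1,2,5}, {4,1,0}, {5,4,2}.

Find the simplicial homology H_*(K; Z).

K has 9 vertices, 16 edges, 9 triangles, 1 3-simplex.
rank ∂_0 = 0, rank ∂_1 = 7 ⇒ b_0 = 9 − 0 − 7 = 2; all invariant factors of ∂_1 are 1 so no torsion. So H_0 ≅ Z^2.
rank ∂_1 = 7, rank ∂_2 = 8 ⇒ b_1 = 16 − 7 − 8 = 1; all invariant factors of ∂_2 are 1 so no torsion. So H_1 ≅ Z.
rank ∂_2 = 8, rank ∂_3 = 1 ⇒ b_2 = 9 − 8 − 1 = 0; all invariant factors of ∂_3 are 1 so no torsion. So H_2 ≅ 0.
rank ∂_3 = 1, rank ∂_4 = 0 ⇒ b_3 = 1 − 1 − 0 = 0. So H_3 ≅ 0.

H_0 ≅ Z^2,  H_1 ≅ Z,  H_2 = 0,  H_3 = 0.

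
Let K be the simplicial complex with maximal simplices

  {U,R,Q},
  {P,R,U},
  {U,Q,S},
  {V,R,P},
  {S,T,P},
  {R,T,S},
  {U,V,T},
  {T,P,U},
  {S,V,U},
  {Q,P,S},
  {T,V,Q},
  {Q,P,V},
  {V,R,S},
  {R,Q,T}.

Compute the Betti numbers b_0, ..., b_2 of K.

b_0 = 1, b_1 = 2, b_2 = 1.

Order the vertices as P < Q < R < S < T < U < V. Listing each simplex with vertices in this order, K has dimension 2 with simplices:

  0-simplices (7): P, Q, R, S, T, U, V
  1-simplices (21): PQ, PR, PS, PT, PU, PV, QR, QS, QT, QU, QV, RS, RT, RU, RV, ST, SU, SV, TU, TV, UV
  2-simplices (14): PQS, PQV, PRU, PRV, PST, PTU, QRT, QRU, QSU, QTV, RST, RSV, SUV, TUV

so the chain groups are C_0 ≅ Z^7, C_1 ≅ Z^21, C_2 ≅ Z^14.

∂_1: C_1 → C_0 maps an edge to its endpoints' difference, ∂[p,q] = q − p. For instance
  ∂PV = V − P.
This gives a 7×21 integer matrix of rank 6; reducing to Smith normal form yields diagonal entries (1,1,1,1,1,1).

Boundary ∂_2: C_2 → C_1 acts by ∂[p,q,r] = [q,r] − [p,r] + [p,q]. For instance
  ∂QRU = RU − QU + QR,
  ∂PRV = RV − PV + PR.
As a 21×14 matrix over Z this has rank 13, with invariant factors (1,1,1,1,1,1,1,1,1,1,1,1,1).

Reading off H_k = ker ∂_k / im ∂_{k+1}:

  H_0: rank C_0 − rank ∂_1 = 7 − 6 = 1, and the invariant factors of ∂_1 are all 1, so H_0 = Z.
  H_1: rank ker ∂_1 − rank ∂_2 = (21 − 6) − 13 = 2, and the invariant factors of ∂_2 are all 1, so H_1 = Z^2.
  H_2: rank ker ∂_2 − rank ∂_3 = (14 − 13) − 0 = 1, and there is no ∂_3, so H_2 = Z.

As a check, the Euler characteristic is 7 − 21 + 14 = 0, which agrees with 1 − 2 + 1 = 0.

Hence the Betti numbers are b_0 = 1, b_1 = 2, b_2 = 1.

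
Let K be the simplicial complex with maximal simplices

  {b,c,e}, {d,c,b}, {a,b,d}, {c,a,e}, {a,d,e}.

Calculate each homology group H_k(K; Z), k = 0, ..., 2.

Fix the vertex order a < b < c < d < e and write every simplex with vertices in increasing order. Then dim K = 2 and the simplices of K are:

  0-simplices (5): a, b, c, d, e
  1-simplices (10): ab, ac, ad, ae, bc, bd, be, cd, ce, de
  2-simplices (5): abd, ace, ade, bcd, bce

so the chain groups are C_0 ≅ Z^5, C_1 ≅ Z^10, C_2 ≅ Z^5.

∂_1: C_1 → C_0 is given by ∂[p,q] = [q] − [p]. For instance
  ∂de = e − d.
As a 5×10 matrix over Z this has rank 4, with invariant factors (1,1,1,1).

Boundary ∂_2: C_2 → C_1 maps a triangle to the signed sum of its edges. For instance
  ∂abd = bd − ad + ab,
  ∂ace = ce − ae + ac.
This gives a 10×5 integer matrix of rank 5; reducing to Smith normal form yields diagonal entries (1,1,1,1,1).

Now H_k = ker ∂_k / im ∂_{k+1}, so:

  H_0: rank C_0 − rank ∂_1 = 5 − 4 = 1, and the invariant factors of ∂_1 are all 1, so H_0 = Z.
  H_1: rank ker ∂_1 − rank ∂_2 = (10 − 4) − 5 = 1, and the invariant factors of ∂_2 are all 1, so H_1 = Z.
  H_2: rank ker ∂_2 − rank ∂_3 = (5 − 5) − 0 = 0, and there is no ∂_3, so H_2 = 0.

H_0 ≅ Z,  H_1 ≅ Z,  H_2 = 0.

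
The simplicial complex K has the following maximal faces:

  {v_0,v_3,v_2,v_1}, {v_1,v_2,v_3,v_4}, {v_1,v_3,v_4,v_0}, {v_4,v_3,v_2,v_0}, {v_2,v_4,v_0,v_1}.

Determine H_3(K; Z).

We work with the vertex ordering v_0 < v_1 < v_2 < v_3 < v_4. The simplices of K, each written with vertices in increasing order, are:

  0-simplices (5): [v_0], [v_1], [v_2], [v_3], [v_4]
  1-simplices (10): [v_0,v_1], [v_0,v_2], [v_0,v_3], [v_0,v_4], [v_1,v_2], [v_1,v_3], [v_1,v_4], [v_2,v_3], [v_2,v_4], [v_3,v_4]
  2-simplices (10): [v_0,v_1,v_2], [v_0,v_1,v_3], [v_0,v_1,v_4], [v_0,v_2,v_3], [v_0,v_2,v_4], [v_0,v_3,v_4], [v_1,v_2,v_3], [v_1,v_2,v_4], [v_1,v_3,v_4], [v_2,v_3,v_4]
  3-simplices (5): [v_0,v_1,v_2,v_3], [v_0,v_1,v_2,v_4], [v_0,v_1,v_3,v_4], [v_0,v_2,v_3,v_4], [v_1,v_2,v_3,v_4]

Hence C_0 ≅ Z^5, C_1 ≅ Z^10, C_2 ≅ Z^10, C_3 ≅ Z^5.

Boundary ∂_1: C_1 → C_0 is given by ∂[p,q] = [q] − [p].
This gives a 5×10 integer matrix of rank 4; reducing to Smith normal form yields diagonal entries (1,1,1,1).

The boundary map ∂_2: C_2 → C_1 maps a triangle to the signed sum of its edges. For instance
  ∂[v_1,v_2,v_4] = [v_2,v_4] − [v_1,v_4] + [v_1,v_2],
  ∂[v_0,v_1,v_4] = [v_1,v_4] − [v_0,v_4] + [v_0,v_1].
As a 10×10 matrix over Z this has rank 6, with invariant factors (1,1,1,1,1,1).

∂_3: C_3 → C_2 sends each 3-simplex σ to the alternating sum Σ_i (−1)^i (σ with its i-th vertex removed). For instance
  ∂[v_0,v_2,v_3,v_4] = [v_2,v_3,v_4] − [v_0,v_3,v_4] + [v_0,v_2,v_4] − [v_0,v_2,v_3],
  ∂[v_0,v_1,v_3,v_4] = [v_1,v_3,v_4] − [v_0,v_3,v_4] + [v_0,v_1,v_4] − [v_0,v_1,v_3].
The 10×5 boundary matrix has rank 4 and Smith normal form diag(1,1,1,1).

From H_k ≅ ker(∂_k) / im(∂_{k+1}) we obtain:

  H_3: rank ker ∂_3 − rank ∂_4 = (5 − 4) − 0 = 1, and there is no ∂_4, so H_3 = Z.

H_3 ≅ Z.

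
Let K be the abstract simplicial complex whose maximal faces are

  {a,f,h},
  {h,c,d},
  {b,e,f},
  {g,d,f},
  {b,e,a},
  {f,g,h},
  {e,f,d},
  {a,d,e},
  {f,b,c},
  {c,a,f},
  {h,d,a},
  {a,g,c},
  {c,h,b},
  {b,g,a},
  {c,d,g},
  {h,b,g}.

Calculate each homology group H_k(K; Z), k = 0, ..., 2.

We work with the vertex ordering a < b < c < d < e < f < g < h. The simplices of K, each written with vertices in increasing order, are:

  0-simplices (8): a, b, c, d, e, f, g, h
  1-simplices (24): ab, ac, ad, ae, af, ag, ah, bc, be, bf, bg, bh, cd, cf, cg, ch, de, df, dg, dh, ef, fg, fh, gh
  2-simplices (16): abe, abg, acf, acg, ade, adh, afh, bcf, bch, bef, bgh, cdg, cdh, def, dfg, fgh

Hence C_0 ≅ Z^8, C_1 ≅ Z^24, C_2 ≅ Z^16.

Boundary ∂_1: C_1 → C_0 is given by ∂[p,q] = [q] − [p]. For instance
  ∂dg = g − d.
The 8×24 boundary matrix has rank 7 and Smith normal form diag(1,1,1,1,1,1,1).

∂_2: C_2 → C_1 acts by ∂[p,q,r] = [q,r] − [p,r] + [p,q]. For instance
  ∂cdg = dg − cg + cd,
  ∂bcf = cf − bf + bc.
As a 24×16 matrix over Z this has rank 15, with invariant factors (1,1,1,1,1,1,1,1,1,1,1,1,1,1,1).

Now H_k = ker ∂_k / im ∂_{k+1}, so:

  H_0: rank C_0 − rank ∂_1 = 8 − 7 = 1, and the invariant factors of ∂_1 are all 1, so H_0 = Z.
  H_1: rank ker ∂_1 − rank ∂_2 = (24 − 7) − 15 = 2, and the invariant factors of ∂_2 are all 1, so H_1 = Z^2.
  H_2: rank ker ∂_2 − rank ∂_3 = (16 − 15) − 0 = 1, and there is no ∂_3, so H_2 = Z.

As a check, the Euler characteristic is 8 − 24 + 16 = 0, which agrees with 1 − 2 + 1 = 0.
(K is a triangulation of the torus T^2.)

H_0 = Z,  H_1 = Z^2,  H_2 = Z.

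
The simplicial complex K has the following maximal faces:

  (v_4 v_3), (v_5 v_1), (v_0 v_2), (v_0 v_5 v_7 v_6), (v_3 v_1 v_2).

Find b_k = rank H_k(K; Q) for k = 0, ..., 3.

b_0 = 1, b_1 = 1, b_2 = 0, b_3 = 0.

Take the total order v_0 < v_1 < v_2 < v_3 < v_4 < v_5 < v_6 < v_7 on the vertex set. Then K (dimension 3) consists of the simplices:

  0-simplices (8): [v_0], [v_1], [v_2], [v_3], [v_4], [v_5], [v_6], [v_7]
  1-simplices (12): [v_0,v_2], [v_0,v_5], [v_0,v_6], [v_0,v_7], [v_1,v_2], [v_1,v_3], [v_1,v_5], [v_2,v_3], [v_3,v_4], [v_5,v_6], [v_5,v_7], [v_6,v_7]
  2-simplices (5): [v_0,v_5,v_6], [v_0,v_5,v_7], [v_0,v_6,v_7], [v_1,v_2,v_3], [v_5,v_6,v_7]
  3-simplices (1): [v_0,v_5,v_6,v_7]

Hence C_0 ≅ Z^8, C_1 ≅ Z^12, C_2 ≅ Z^5, C_3 ≅ Z^1.

∂_1: C_1 → C_0 sends each edge [p,q] (with p < q) to q − p.
This gives a 8×12 integer matrix of rank 7; reducing to Smith normal form yields diagonal entries (1,1,1,1,1,1,1).

Boundary ∂_2: C_2 → C_1 sends each 2-simplex [p,q,r] to [q,r] − [p,r] + [p,q]. For instance
  ∂[v_0,v_6,v_7] = [v_6,v_7] − [v_0,v_7] + [v_0,v_6],
  ∂[v_5,v_6,v_7] = [v_6,v_7] − [v_5,v_7] + [v_5,v_6].
The 12×5 boundary matrix has rank 4 and Smith normal form diag(1,1,1,1).

Boundary ∂_3: C_3 → C_2 sends each 3-simplex σ to the alternating sum Σ_i (−1)^i (σ with its i-th vertex removed). For instance
  ∂[v_0,v_5,v_6,v_7] = [v_5,v_6,v_7] − [v_0,v_6,v_7] + [v_0,v_5,v_7] − [v_0,v_5,v_6].
This gives a 5×1 integer matrix of rank 1; reducing to Smith normal form yields diagonal entries (1).

Computing H_k = (kernel of ∂_k) / (image of ∂_{k+1}):

  H_0: rank C_0 − rank ∂_1 = 8 − 7 = 1, and the invariant factors of ∂_1 are all 1, so H_0 = Z.
  H_1: rank ker ∂_1 − rank ∂_2 = (12 − 7) − 4 = 1, and the invariant factors of ∂_2 are all 1, so H_1 = Z.
  H_2: rank ker ∂_2 − rank ∂_3 = (5 − 4) − 1 = 0, and the invariant factors of ∂_3 are all 1, so H_2 = 0.
  H_3: rank ker ∂_3 − rank ∂_4 = (1 − 1) − 0 = 0, and there is no ∂_4, so H_3 = 0.

As a check, the Euler characteristic is 8 − 12 + 5 − 1 = 0, which agrees with 1 − 1 + 0 − 0 = 0.

Hence the Betti numbers are b_0 = 1, b_1 = 1, b_2 = 0, b_3 = 0.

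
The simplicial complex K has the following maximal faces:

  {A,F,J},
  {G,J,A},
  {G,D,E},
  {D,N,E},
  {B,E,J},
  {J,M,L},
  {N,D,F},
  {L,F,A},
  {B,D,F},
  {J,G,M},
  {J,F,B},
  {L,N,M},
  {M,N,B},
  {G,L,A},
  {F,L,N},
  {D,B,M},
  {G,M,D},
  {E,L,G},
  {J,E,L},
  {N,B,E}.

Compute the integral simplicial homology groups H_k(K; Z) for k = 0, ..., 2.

We work with the vertex ordering A < B < D < E < F < G < J < L < M < N. The simplices of K, each written with vertices in increasing order, are:

  0-simplices (10): A, B, D, E, F, G, J, L, M, N
  1-simplices (30): AF, AG, AJ, AL, BD, BE, BF, BJ, BM, BN, DE, DF, DG, DM, DN, EG, EJ, EL, EN, FJ, FL, FN, GJ, GL, GM, JL, JM, LM, LN, MN
  2-simplices (20): AFJ, AFL, AGJ, AGL, BDF, BDM, BEJ, BEN, BFJ, BMN, DEG, DEN, DFN, DGM, EGL, EJL, FLN, GJM, JLM, LMN

Hence C_0 ≅ Z^10, C_1 ≅ Z^30, C_2 ≅ Z^20.

Boundary ∂_1: C_1 → C_0 is given by ∂[p,q] = [q] − [p].
This gives a 10×30 integer matrix of rank 9; reducing to Smith normal form yields diagonal entries (1,1,1,1,1,1,1,1,1).

∂_2: C_2 → C_1 sends each 2-simplex [p,q,r] to [q,r] − [p,r] + [p,q]. For instance
  ∂DFN = FN − DN + DF,
  ∂JLM = LM − JM + JL.
As a 30×20 matrix over Z this has rank 20, with invariant factors (1,1,1,1,1,1,1,1,1,1,1,1,1,1,1,1,1,1,1,2).

Computing H_k = (kernel of ∂_k) / (image of ∂_{k+1}):

  H_0: rank C_0 − rank ∂_1 = 10 − 9 = 1, and the invariant factors of ∂_1 are all 1, so H_0 ≅ Z.
  H_1: rank ker ∂_1 − rank ∂_2 = (30 − 9) − 20 = 1, and ∂_2 has invariant factor 2 > 1, so H_1 ≅ Z × Z/2.
  H_2: rank ker ∂_2 − rank ∂_3 = (20 − 20) − 0 = 0, and there is no ∂_3, so H_2 ≅ 0.

H_0 ≅ Z,  H_1 ≅ Z × Z/2,  H_2 = 0.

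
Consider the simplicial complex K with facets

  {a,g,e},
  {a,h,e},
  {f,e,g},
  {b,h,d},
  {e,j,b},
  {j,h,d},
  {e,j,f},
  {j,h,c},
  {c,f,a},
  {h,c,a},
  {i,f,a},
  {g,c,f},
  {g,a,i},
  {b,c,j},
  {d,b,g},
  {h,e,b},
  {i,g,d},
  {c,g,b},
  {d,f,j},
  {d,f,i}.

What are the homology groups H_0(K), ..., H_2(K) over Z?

H_0 = Z,  H_1 = Z ⊕ Z/2Z,  H_2 = 0.

K has 10 vertices, 30 edges, 20 triangles.
rank ∂_0 = 0, rank ∂_1 = 9 ⇒ b_0 = 10 − 0 − 9 = 1; all invariant factors of ∂_1 are 1 so no torsion. So H_0 ≅ Z.
rank ∂_1 = 9, rank ∂_2 = 20 ⇒ b_1 = 30 − 9 − 20 = 1; ∂_2 has invariant factor(s) [2] giving torsion. So H_1 ≅ Z ⊕ Z/2Z.
rank ∂_2 = 20, rank ∂_3 = 0 ⇒ b_2 = 20 − 20 − 0 = 0. So H_2 ≅ 0.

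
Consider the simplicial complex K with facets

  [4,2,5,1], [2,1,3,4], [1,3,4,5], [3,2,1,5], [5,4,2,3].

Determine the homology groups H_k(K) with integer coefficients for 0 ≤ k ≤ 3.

H_0 = Z,  H_1 = 0,  H_2 = 0,  H_3 = Z.

Take the total order 1 < 2 < 3 < 4 < 5 on the vertex set. Then K (dimension 3) consists of the simplices:

  0-simplices (5): [1], [2], [3], [4], [5]
  1-simplices (10): [1,2], [1,3], [1,4], [1,5], [2,3], [2,4], [2,5], [3,4], [3,5], [4,5]
  2-simplices (10): [1,2,3], [1,2,4], [1,2,5], [1,3,4], [1,3,5], [1,4,5], [2,3,4], [2,3,5], [2,4,5], [3,4,5]
  3-simplices (5): [1,2,3,4], [1,2,3,5], [1,2,4,5], [1,3,4,5], [2,3,4,5]

Hence C_0 ≅ Z^5, C_1 ≅ Z^10, C_2 ≅ Z^10, C_3 ≅ Z^5.

Boundary ∂_1: C_1 → C_0 maps an edge to its endpoints' difference, ∂[p,q] = q − p.
The 5×10 boundary matrix has rank 4 and Smith normal form diag(1,1,1,1).

The boundary map ∂_2: C_2 → C_1 acts by ∂[p,q,r] = [q,r] − [p,r] + [p,q]. For instance
  ∂[1,2,3] = [2,3] − [1,3] + [1,2],
  ∂[2,3,4] = [3,4] − [2,4] + [2,3].
This gives a 10×10 integer matrix of rank 6; reducing to Smith normal form yields diagonal entries (1,1,1,1,1,1).

Boundary ∂_3: C_3 → C_2 sends each 3-simplex σ to the alternating sum Σ_i (−1)^i (σ with its i-th vertex removed). For instance
  ∂[2,3,4,5] = [3,4,5] − [2,4,5] + [2,3,5] − [2,3,4],
  ∂[1,3,4,5] = [3,4,5] − [1,4,5] + [1,3,5] − [1,3,4].
This gives a 10×5 integer matrix of rank 4; reducing to Smith normal form yields diagonal entries (1,1,1,1).

Now H_k = ker ∂_k / im ∂_{k+1}, so:

  H_0: rank C_0 − rank ∂_1 = 5 − 4 = 1, and the invariant factors of ∂_1 are all 1, so H_0 ≅ Z.
  H_1: rank ker ∂_1 − rank ∂_2 = (10 − 4) − 6 = 0, and the invariant factors of ∂_2 are all 1, so H_1 ≅ 0.
  H_2: rank ker ∂_2 − rank ∂_3 = (10 − 6) − 4 = 0, and the invariant factors of ∂_3 are all 1, so H_2 ≅ 0.
  H_3: rank ker ∂_3 − rank ∂_4 = (5 − 4) − 0 = 1, and there is no ∂_4, so H_3 ≅ Z.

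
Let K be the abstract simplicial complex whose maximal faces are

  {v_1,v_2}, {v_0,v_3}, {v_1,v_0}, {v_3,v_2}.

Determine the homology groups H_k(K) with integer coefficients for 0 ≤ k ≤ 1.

H_0 = Z,  H_1 = Z.

Fix the vertex order v_0 < v_1 < v_2 < v_3 and write every simplex with vertices in increasing order. Then dim K = 1 and the simplices of K are:

  0-simplices (4): [v_0], [v_1], [v_2], [v_3]
  1-simplices (4): [v_0,v_1], [v_0,v_3], [v_1,v_2], [v_2,v_3]

so the chain groups are C_0 ≅ Z^4, C_1 ≅ Z^4.

∂_1: C_1 → C_0 is given by ∂[p,q] = [q] − [p].
The resulting 4×4 matrix has rank 3, and its Smith normal form has invariant factors (1,1,1).

Computing H_k = (kernel of ∂_k) / (image of ∂_{k+1}):

  H_0: rank C_0 − rank ∂_1 = 4 − 3 = 1, and the invariant factors of ∂_1 are all 1, so H_0 ≅ Z.
  H_1: rank ker ∂_1 − rank ∂_2 = (4 − 3) − 0 = 1, and there is no ∂_2, so H_1 ≅ Z.

As a check, the Euler characteristic is 4 − 4 = 0, which agrees with 1 − 1 = 0.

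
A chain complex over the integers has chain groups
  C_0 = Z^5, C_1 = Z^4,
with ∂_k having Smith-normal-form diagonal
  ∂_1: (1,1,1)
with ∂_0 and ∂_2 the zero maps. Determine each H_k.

H_0: b_0 = 5 − 0 − 3 = 2; torsion from ∂_1 factors > 1: none. So H_0 ≅ Z^2.
H_1: b_1 = 4 − 3 − 0 = 1; torsion from ∂_2 factors > 1: none. So H_1 ≅ Z.

H_0 ≅ Z^2,  H_1 ≅ Z.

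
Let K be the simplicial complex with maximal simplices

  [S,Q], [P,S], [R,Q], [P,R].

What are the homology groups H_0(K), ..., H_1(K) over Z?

Order the vertices as P < Q < R < S. Listing each simplex with vertices in this order, K has dimension 1 with simplices:

  0-simplices (4): P, Q, R, S
  1-simplices (4): PR, PS, QR, QS

so the chain groups are C_0 ≅ Z^4, C_1 ≅ Z^4.

The boundary map ∂_1: C_1 → C_0 is given by ∂[p,q] = [q] − [p].
The 4×4 boundary matrix has rank 3 and Smith normal form diag(1,1,1).

Computing H_k = (kernel of ∂_k) / (image of ∂_{k+1}):

  H_0: rank C_0 − rank ∂_1 = 4 − 3 = 1, and the invariant factors of ∂_1 are all 1, so H_0 = Z.
  H_1: rank ker ∂_1 − rank ∂_2 = (4 − 3) − 0 = 1, and there is no ∂_2, so H_1 = Z.

As a check, the Euler characteristic is 4 − 4 = 0, which agrees with 1 − 1 = 0.
(K is a triangulation of the circle S^1.)

H_0 = Z,  H_1 = Z.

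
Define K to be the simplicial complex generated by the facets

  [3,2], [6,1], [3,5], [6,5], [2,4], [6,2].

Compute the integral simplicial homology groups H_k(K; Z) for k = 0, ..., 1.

Order the vertices as 1 < 2 < 3 < 4 < 5 < 6. Listing each simplex with vertices in this order, K has dimension 1 with simplices:

  0-simplices (6): [1], [2], [3], [4], [5], [6]
  1-simplices (6): [1,6], [2,3], [2,4], [2,6], [3,5], [5,6]

so the chain groups are C_0 ≅ Z^6, C_1 ≅ Z^6.

Boundary ∂_1: C_1 → C_0 is given by ∂[p,q] = [q] − [p].
This gives a 6×6 integer matrix of rank 5; reducing to Smith normal form yields diagonal entries (1,1,1,1,1).

Computing H_k = (kernel of ∂_k) / (image of ∂_{k+1}):

  H_0: rank C_0 − rank ∂_1 = 6 − 5 = 1, and the invariant factors of ∂_1 are all 1, so H_0 ≅ Z.
  H_1: rank ker ∂_1 − rank ∂_2 = (6 − 5) − 0 = 1, and there is no ∂_2, so H_1 ≅ Z.

H_0 = Z,  H_1 = Z.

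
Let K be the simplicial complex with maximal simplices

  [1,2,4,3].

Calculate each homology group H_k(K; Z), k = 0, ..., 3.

Fix the vertex order 1 < 2 < 3 < 4 and write every simplex with vertices in increasing order. Then dim K = 3 and the simplices of K are:

  0-simplices (4): [1], [2], [3], [4]
  1-simplices (6): [1,2], [1,3], [1,4], [2,3], [2,4], [3,4]
  2-simplices (4): [1,2,3], [1,2,4], [1,3,4], [2,3,4]
  3-simplices (1): [1,2,3,4]

so the chain groups are C_0 ≅ Z^4, C_1 ≅ Z^6, C_2 ≅ Z^4, C_3 ≅ Z^1.

The boundary map ∂_1: C_1 → C_0 maps an edge to its endpoints' difference, ∂[p,q] = q − p. For instance
  ∂[2,4] = [4] − [2].
This gives a 4×6 integer matrix of rank 3; reducing to Smith normal form yields diagonal entries (1,1,1).

Boundary ∂_2: C_2 → C_1 maps a triangle to the signed sum of its edges. For instance
  ∂[2,3,4] = [3,4] − [2,4] + [2,3],
  ∂[1,3,4] = [3,4] − [1,4] + [1,3].
As a 6×4 matrix over Z this has rank 3, with invariant factors (1,1,1).

∂_3: C_3 → C_2 sends each 3-simplex σ to the alternating sum Σ_i (−1)^i (σ with its i-th vertex removed). For instance
  ∂[1,2,3,4] = [2,3,4] − [1,3,4] + [1,2,4] − [1,2,3].
The 4×1 boundary matrix has rank 1 and Smith normal form diag(1).

Reading off H_k = ker ∂_k / im ∂_{k+1}:

  H_0: rank C_0 − rank ∂_1 = 4 − 3 = 1, and the invariant factors of ∂_1 are all 1, so H_0 ≅ Z.
  H_1: rank ker ∂_1 − rank ∂_2 = (6 − 3) − 3 = 0, and the invariant factors of ∂_2 are all 1, so H_1 ≅ 0.
  H_2: rank ker ∂_2 − rank ∂_3 = (4 − 3) − 1 = 0, and the invariant factors of ∂_3 are all 1, so H_2 ≅ 0.
  H_3: rank ker ∂_3 − rank ∂_4 = (1 − 1) − 0 = 0, and there is no ∂_4, so H_3 ≅ 0.

(K is a triangulation of the 3-simplex.)

H_0 ≅ Z,  H_1 = 0,  H_2 = 0,  H_3 = 0.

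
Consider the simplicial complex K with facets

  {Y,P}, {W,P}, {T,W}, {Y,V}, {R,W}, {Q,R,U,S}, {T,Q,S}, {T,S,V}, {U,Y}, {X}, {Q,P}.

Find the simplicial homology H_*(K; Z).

Take the total order P < Q < R < S < T < U < V < W < X < Y on the vertex set. Then K (dimension 3) consists of the simplices:

  0-simplices (10): P, Q, R, S, T, U, V, W, X, Y
  1-simplices (17): PQ, PW, PY, QR, QS, QT, QU, RS, RU, RW, ST, SU, SV, TV, TW, UY, VY
  2-simplices (6): QRS, QRU, QST, QSU, RSU, STV
  3-simplices (1): QRSU

giving chain groups C_0 ≅ Z^10, C_1 ≅ Z^17, C_2 ≅ Z^6, C_3 ≅ Z^1.

The boundary map ∂_1: C_1 → C_0 is given by ∂[p,q] = [q] − [p]. For instance
  ∂PW = W − P.
The resulting 10×17 matrix has rank 8, and its Smith normal form has invariant factors (1,1,1,1,1,1,1,1).

∂_2: C_2 → C_1 maps a triangle to the signed sum of its edges. For instance
  ∂QSU = SU − QU + QS,
  ∂STV = TV − SV + ST.
As a 17×6 matrix over Z this has rank 5, with invariant factors (1,1,1,1,1).

∂_3: C_3 → C_2 sends each 3-simplex σ to the alternating sum Σ_i (−1)^i (σ with its i-th vertex removed). For instance
  ∂QRSU = RSU − QSU + QRU − QRS.
The resulting 6×1 matrix has rank 1, and its Smith normal form has invariant factors (1).

Reading off H_k = ker ∂_k / im ∂_{k+1}:

  H_0: rank C_0 − rank ∂_1 = 10 − 8 = 2, and the invariant factors of ∂_1 are all 1, so H_0 = Z^2.
  H_1: rank ker ∂_1 − rank ∂_2 = (17 − 8) − 5 = 4, and the invariant factors of ∂_2 are all 1, so H_1 = Z^4.
  H_2: rank ker ∂_2 − rank ∂_3 = (6 − 5) − 1 = 0, and the invariant factors of ∂_3 are all 1, so H_2 = 0.
  H_3: rank ker ∂_3 − rank ∂_4 = (1 − 1) − 0 = 0, and there is no ∂_4, so H_3 = 0.

As a check, the Euler characteristic is 10 − 17 + 6 − 1 = -2, which agrees with 2 − 4 + 0 − 0 = -2.

H_0 = Z^2,  H_1 = Z^4,  H_2 = 0,  H_3 = 0.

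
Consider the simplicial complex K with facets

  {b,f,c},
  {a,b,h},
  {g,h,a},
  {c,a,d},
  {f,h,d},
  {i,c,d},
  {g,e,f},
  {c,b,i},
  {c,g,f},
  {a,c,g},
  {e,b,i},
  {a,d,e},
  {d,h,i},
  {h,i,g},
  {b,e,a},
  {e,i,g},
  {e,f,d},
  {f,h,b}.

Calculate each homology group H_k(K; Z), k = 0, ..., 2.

H_0 ≅ Z,  H_1 ≅ Z^2,  H_2 ≅ Z.

We work with the vertex ordering a < b < c < d < e < f < g < h < i. The simplices of K, each written with vertices in increasing order, are:

  0-simplices (9): a, b, c, d, e, f, g, h, i
  1-simplices (27): ab, ac, ad, ae, ag, ah, bc, be, bf, bh, bi, cd, cf, cg, ci, de, df, dh, di, ef, eg, ei, fg, fh, gh, gi, hi
  2-simplices (18): abe, abh, acd, acg, ade, agh, bcf, bci, bei, bfh, cdi, cfg, def, dfh, dhi, efg, egi, ghi

giving chain groups C_0 ≅ Z^9, C_1 ≅ Z^27, C_2 ≅ Z^18.

Boundary ∂_1: C_1 → C_0 sends each edge [p,q] (with p < q) to q − p.
The 9×27 boundary matrix has rank 8 and Smith normal form diag(1,1,1,1,1,1,1,1).

Boundary ∂_2: C_2 → C_1 maps a triangle to the signed sum of its edges. For instance
  ∂abh = bh − ah + ab,
  ∂bcf = cf − bf + bc.
As a 27×18 matrix over Z this has rank 17, with invariant factors (1,1,1,1,1,1,1,1,1,1,1,1,1,1,1,1,1).

Now H_k = ker ∂_k / im ∂_{k+1}, so:

  H_0: rank C_0 − rank ∂_1 = 9 − 8 = 1, and the invariant factors of ∂_1 are all 1, so H_0 ≅ Z.
  H_1: rank ker ∂_1 − rank ∂_2 = (27 − 8) − 17 = 2, and the invariant factors of ∂_2 are all 1, so H_1 ≅ Z^2.
  H_2: rank ker ∂_2 − rank ∂_3 = (18 − 17) − 0 = 1, and there is no ∂_3, so H_2 ≅ Z.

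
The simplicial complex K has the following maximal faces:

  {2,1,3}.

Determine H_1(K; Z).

Order the vertices as 1 < 2 < 3. Listing each simplex with vertices in this order, K has dimension 2 with simplices:

  0-simplices (3): [1], [2], [3]
  1-simplices (3): [1,2], [1,3], [2,3]
  2-simplices (1): [1,2,3]

Hence C_0 ≅ Z^3, C_1 ≅ Z^3, C_2 ≅ Z^1.

∂_1: C_1 → C_0 sends each edge [p,q] (with p < q) to q − p.
This gives a 3×3 integer matrix of rank 2; reducing to Smith normal form yields diagonal entries (1,1).

∂_2: C_2 → C_1 sends each 2-simplex [p,q,r] to [q,r] − [p,r] + [p,q]. For instance
  ∂[1,2,3] = [2,3] − [1,3] + [1,2].
As a 3×1 matrix over Z this has rank 1, with invariant factors (1).

Now H_k = ker ∂_k / im ∂_{k+1}, so:

  H_1: rank ker ∂_1 − rank ∂_2 = (3 − 2) − 1 = 0, and the invariant factors of ∂_2 are all 1, so H_1 = 0.

H_1 ≅ 0.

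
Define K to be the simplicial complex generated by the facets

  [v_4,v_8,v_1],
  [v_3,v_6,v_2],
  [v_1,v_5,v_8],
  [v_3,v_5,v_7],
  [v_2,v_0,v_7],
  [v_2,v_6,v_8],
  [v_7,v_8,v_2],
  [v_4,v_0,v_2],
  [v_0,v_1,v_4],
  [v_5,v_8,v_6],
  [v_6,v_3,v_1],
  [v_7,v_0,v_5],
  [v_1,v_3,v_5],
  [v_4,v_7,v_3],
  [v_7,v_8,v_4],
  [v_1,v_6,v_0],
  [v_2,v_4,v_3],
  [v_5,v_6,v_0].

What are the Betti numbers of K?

Take the total order v_0 < v_1 < v_2 < v_3 < v_4 < v_5 < v_6 < v_7 < v_8 on the vertex set. Then K (dimension 2) consists of the simplices:

  0-simplices (9): [v_0], [v_1], [v_2], [v_3], [v_4], [v_5], [v_6], [v_7], [v_8]
  1-simplices (27): (27 of them)
  2-simplices (18): (18 of them)

Hence C_0 ≅ Z^9, C_1 ≅ Z^27, C_2 ≅ Z^18.

The boundary map ∂_1: C_1 → C_0 sends each edge [p,q] (with p < q) to q − p. For instance
  ∂[v_3,v_5] = [v_5] − [v_3].
The 9×27 boundary matrix has rank 8 and Smith normal form diag(1,1,1,1,1,1,1,1).

The boundary map ∂_2: C_2 → C_1 acts by ∂[p,q,r] = [q,r] − [p,r] + [p,q]. For instance
  ∂[v_2,v_3,v_4] = [v_3,v_4] − [v_2,v_4] + [v_2,v_3],
  ∂[v_3,v_4,v_7] = [v_4,v_7] − [v_3,v_7] + [v_3,v_4].
The 27×18 boundary matrix has rank 18 and Smith normal form diag(1,1,1,1,1,1,1,1,1,1,1,1,1,1,1,1,1,2).

Reading off H_k = ker ∂_k / im ∂_{k+1}:

  H_0: rank C_0 − rank ∂_1 = 9 − 8 = 1, and the invariant factors of ∂_1 are all 1, so H_0 = Z.
  H_1: rank ker ∂_1 − rank ∂_2 = (27 − 8) − 18 = 1, and ∂_2 has invariant factor 2 > 1, so H_1 = Z ⊕ Z/2Z.
  H_2: rank ker ∂_2 − rank ∂_3 = (18 − 18) − 0 = 0, and there is no ∂_3, so H_2 = 0.

Hence the Betti numbers are b_0 = 1, b_1 = 1, b_2 = 0.

b_0 = 1, b_1 = 1, b_2 = 0.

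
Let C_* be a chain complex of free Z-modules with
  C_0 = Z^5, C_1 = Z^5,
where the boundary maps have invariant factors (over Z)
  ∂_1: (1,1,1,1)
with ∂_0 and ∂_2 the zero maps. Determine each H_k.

H_0: b_0 = 5 − 0 − 4 = 1; torsion from ∂_1 factors > 1: none. So H_0 ≅ Z.
H_1: b_1 = 5 − 4 − 0 = 1; torsion from ∂_2 factors > 1: none. So H_1 ≅ Z.

H_0 ≅ Z,  H_1 ≅ Z.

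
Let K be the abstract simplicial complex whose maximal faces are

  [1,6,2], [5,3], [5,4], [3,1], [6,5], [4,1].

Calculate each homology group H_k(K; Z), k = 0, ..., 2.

H_0 ≅ Z,  H_1 ≅ Z^2,  H_2 = 0.

K has 6 vertices, 8 edges, 1 triangle.
rank ∂_0 = 0, rank ∂_1 = 5 ⇒ b_0 = 6 − 0 − 5 = 1; all invariant factors of ∂_1 are 1 so no torsion. So H_0 ≅ Z.
rank ∂_1 = 5, rank ∂_2 = 1 ⇒ b_1 = 8 − 5 − 1 = 2; all invariant factors of ∂_2 are 1 so no torsion. So H_1 ≅ Z^2.
rank ∂_2 = 1, rank ∂_3 = 0 ⇒ b_2 = 1 − 1 − 0 = 0. So H_2 ≅ 0.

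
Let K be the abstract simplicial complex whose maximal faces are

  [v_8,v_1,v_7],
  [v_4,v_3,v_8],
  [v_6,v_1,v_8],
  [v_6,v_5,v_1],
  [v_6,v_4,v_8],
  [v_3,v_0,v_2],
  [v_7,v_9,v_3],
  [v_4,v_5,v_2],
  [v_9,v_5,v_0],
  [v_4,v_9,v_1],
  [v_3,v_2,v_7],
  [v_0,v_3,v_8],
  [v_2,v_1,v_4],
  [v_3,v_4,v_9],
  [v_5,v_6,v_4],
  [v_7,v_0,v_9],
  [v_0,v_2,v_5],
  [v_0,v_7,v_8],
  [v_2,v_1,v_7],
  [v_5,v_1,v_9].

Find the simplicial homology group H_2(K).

H_2 = 0.

K has 10 vertices, 30 edges, 20 triangles.
rank ∂_2 = 20, rank ∂_3 = 0 ⇒ b_2 = 20 − 20 − 0 = 0. So H_2 = 0.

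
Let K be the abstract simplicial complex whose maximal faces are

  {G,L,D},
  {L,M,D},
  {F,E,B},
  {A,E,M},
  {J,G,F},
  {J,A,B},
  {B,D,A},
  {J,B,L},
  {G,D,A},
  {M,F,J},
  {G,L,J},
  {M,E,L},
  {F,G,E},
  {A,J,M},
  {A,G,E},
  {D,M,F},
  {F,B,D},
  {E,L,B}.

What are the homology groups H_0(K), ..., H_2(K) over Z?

H_0 = Z,  H_1 = Z^2,  H_2 = Z.

Fix the vertex order A < B < D < E < F < G < J < L < M and write every simplex with vertices in increasing order. Then dim K = 2 and the simplices of K are:

  0-simplices (9): A, B, D, E, F, G, J, L, M
  1-simplices (27): AB, AD, AE, AG, AJ, AM, BD, BE, BF, BJ, BL, DF, DG, DL, DM, EF, EG, EL, EM, FG, FJ, FM, GJ, GL, JL, JM, LM
  2-simplices (18): ABD, ABJ, ADG, AEG, AEM, AJM, BDF, BEF, BEL, BJL, DFM, DGL, DLM, EFG, ELM, FGJ, FJM, GJL

giving chain groups C_0 ≅ Z^9, C_1 ≅ Z^27, C_2 ≅ Z^18.

∂_1: C_1 → C_0 maps an edge to its endpoints' difference, ∂[p,q] = q − p. For instance
  ∂EG = G − E.
This gives a 9×27 integer matrix of rank 8; reducing to Smith normal form yields diagonal entries (1,1,1,1,1,1,1,1).

∂_2: C_2 → C_1 acts by ∂[p,q,r] = [q,r] − [p,r] + [p,q]. For instance
  ∂FJM = JM − FM + FJ,
  ∂FGJ = GJ − FJ + FG.
As a 27×18 matrix over Z this has rank 17, with invariant factors (1,1,1,1,1,1,1,1,1,1,1,1,1,1,1,1,1).

Reading off H_k = ker ∂_k / im ∂_{k+1}:

  H_0: rank C_0 − rank ∂_1 = 9 − 8 = 1, and the invariant factors of ∂_1 are all 1, so H_0 ≅ Z.
  H_1: rank ker ∂_1 − rank ∂_2 = (27 − 8) − 17 = 2, and the invariant factors of ∂_2 are all 1, so H_1 ≅ Z^2.
  H_2: rank ker ∂_2 − rank ∂_3 = (18 − 17) − 0 = 1, and there is no ∂_3, so H_2 ≅ Z.

As a check, the Euler characteristic is 9 − 27 + 18 = 0, which agrees with 1 − 2 + 1 = 0.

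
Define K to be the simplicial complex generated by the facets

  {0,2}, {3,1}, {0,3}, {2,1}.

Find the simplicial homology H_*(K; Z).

Order the vertices as 0 < 1 < 2 < 3. Listing each simplex with vertices in this order, K has dimension 1 with simplices:

  0-simplices (4): [0], [1], [2], [3]
  1-simplices (4): [0,2], [0,3], [1,2], [1,3]

giving chain groups C_0 ≅ Z^4, C_1 ≅ Z^4.

∂_1: C_1 → C_0 sends each edge [p,q] (with p < q) to q − p.
The resulting 4×4 matrix has rank 3, and its Smith normal form has invariant factors (1,1,1).

Reading off H_k = ker ∂_k / im ∂_{k+1}:

  H_0: rank C_0 − rank ∂_1 = 4 − 3 = 1, and the invariant factors of ∂_1 are all 1, so H_0 = Z.
  H_1: rank ker ∂_1 − rank ∂_2 = (4 − 3) − 0 = 1, and there is no ∂_2, so H_1 = Z.

As a check, the Euler characteristic is 4 − 4 = 0, which agrees with 1 − 1 = 0.

H_0 = Z,  H_1 = Z.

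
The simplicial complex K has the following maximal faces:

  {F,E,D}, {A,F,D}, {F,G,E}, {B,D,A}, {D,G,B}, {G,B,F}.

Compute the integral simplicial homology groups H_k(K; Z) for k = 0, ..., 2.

Take the total order A < B < D < E < F < G on the vertex set. Then K (dimension 2) consists of the simplices:

  0-simplices (6): A, B, D, E, F, G
  1-simplices (12): AB, AD, AF, BD, BF, BG, DE, DF, DG, EF, EG, FG
  2-simplices (6): ABD, ADF, BDG, BFG, DEF, EFG

giving chain groups C_0 ≅ Z^6, C_1 ≅ Z^12, C_2 ≅ Z^6.

∂_1: C_1 → C_0 maps an edge to its endpoints' difference, ∂[p,q] = q − p. For instance
  ∂BD = D − B.
The resulting 6×12 matrix has rank 5, and its Smith normal form has invariant factors (1,1,1,1,1).

The boundary map ∂_2: C_2 → C_1 acts by ∂[p,q,r] = [q,r] − [p,r] + [p,q]. For instance
  ∂EFG = FG − EG + EF,
  ∂BDG = DG − BG + BD.
The resulting 12×6 matrix has rank 6, and its Smith normal form has invariant factors (1,1,1,1,1,1).

Computing H_k = (kernel of ∂_k) / (image of ∂_{k+1}):

  H_0: rank C_0 − rank ∂_1 = 6 − 5 = 1, and the invariant factors of ∂_1 are all 1, so H_0 = Z.
  H_1: rank ker ∂_1 − rank ∂_2 = (12 − 5) − 6 = 1, and the invariant factors of ∂_2 are all 1, so H_1 = Z.
  H_2: rank ker ∂_2 − rank ∂_3 = (6 − 6) − 0 = 0, and there is no ∂_3, so H_2 = 0.

H_0 ≅ Z,  H_1 ≅ Z,  H_2 = 0.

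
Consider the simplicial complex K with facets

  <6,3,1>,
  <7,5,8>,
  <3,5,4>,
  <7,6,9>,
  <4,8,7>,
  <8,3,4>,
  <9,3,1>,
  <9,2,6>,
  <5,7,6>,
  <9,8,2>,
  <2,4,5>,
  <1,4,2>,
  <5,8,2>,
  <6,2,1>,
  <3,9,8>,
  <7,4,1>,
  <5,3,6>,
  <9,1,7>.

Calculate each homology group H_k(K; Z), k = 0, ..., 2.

Take the total order 1 < 2 < 3 < 4 < 5 < 6 < 7 < 8 < 9 on the vertex set. Then K (dimension 2) consists of the simplices:

  0-simplices (9): [1], [2], [3], [4], [5], [6], [7], [8], [9]
  1-simplices (27): (27 of them)
  2-simplices (18): [1,2,4], [1,2,6], [1,3,6], [1,3,9], [1,4,7], [1,7,9], [2,4,5], [2,5,8], [2,6,9], [2,8,9], [3,4,5], [3,4,8], [3,5,6], [3,8,9], [4,7,8], [5,6,7], [5,7,8], [6,7,9]

so the chain groups are C_0 ≅ Z^9, C_1 ≅ Z^27, C_2 ≅ Z^18.

∂_1: C_1 → C_0 is given by ∂[p,q] = [q] − [p]. For instance
  ∂[1,4] = [4] − [1].
The resulting 9×27 matrix has rank 8, and its Smith normal form has invariant factors (1,1,1,1,1,1,1,1).

Boundary ∂_2: C_2 → C_1 maps a triangle to the signed sum of its edges. For instance
  ∂[2,6,9] = [6,9] − [2,9] + [2,6],
  ∂[3,4,8] = [4,8] − [3,8] + [3,4].
This gives a 27×18 integer matrix of rank 18; reducing to Smith normal form yields diagonal entries (1,1,1,1,1,1,1,1,1,1,1,1,1,1,1,1,1,2).

Reading off H_k = ker ∂_k / im ∂_{k+1}:

  H_0: rank C_0 − rank ∂_1 = 9 − 8 = 1, and the invariant factors of ∂_1 are all 1, so H_0 = Z.
  H_1: rank ker ∂_1 − rank ∂_2 = (27 − 8) − 18 = 1, and ∂_2 has invariant factor 2 > 1, so H_1 = Z ⊕ Z/2Z.
  H_2: rank ker ∂_2 − rank ∂_3 = (18 − 18) − 0 = 0, and there is no ∂_3, so H_2 = 0.

As a check, the Euler characteristic is 9 − 27 + 18 = 0, which agrees with 1 − 1 + 0 = 0.

H_0 = Z,  H_1 = Z ⊕ Z/2Z,  H_2 = 0.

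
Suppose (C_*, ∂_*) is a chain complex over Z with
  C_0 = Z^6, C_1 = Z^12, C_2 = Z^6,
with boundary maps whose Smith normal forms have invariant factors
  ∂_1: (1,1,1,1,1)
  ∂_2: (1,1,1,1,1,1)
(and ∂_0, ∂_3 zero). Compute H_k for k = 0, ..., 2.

H_0 ≅ Z,  H_1 ≅ Z,  H_2 = 0.

H_0: b_0 = 6 − 0 − 5 = 1; torsion from ∂_1 factors > 1: none. So H_0 ≅ Z.
H_1: b_1 = 12 − 5 − 6 = 1; torsion from ∂_2 factors > 1: none. So H_1 ≅ Z.
H_2: b_2 = 6 − 6 − 0 = 0; torsion from ∂_3 factors > 1: none. So H_2 ≅ 0.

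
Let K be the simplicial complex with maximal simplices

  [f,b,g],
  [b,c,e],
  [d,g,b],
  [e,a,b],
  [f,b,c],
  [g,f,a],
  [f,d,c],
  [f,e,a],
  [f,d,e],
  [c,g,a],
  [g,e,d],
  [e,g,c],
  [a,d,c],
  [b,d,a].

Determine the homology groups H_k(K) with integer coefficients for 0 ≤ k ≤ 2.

We work with the vertex ordering a < b < c < d < e < f < g. The simplices of K, each written with vertices in increasing order, are:

  0-simplices (7): a, b, c, d, e, f, g
  1-simplices (21): ab, ac, ad, ae, af, ag, bc, bd, be, bf, bg, cd, ce, cf, cg, de, df, dg, ef, eg, fg
  2-simplices (14): abd, abe, acd, acg, aef, afg, bce, bcf, bdg, bfg, cdf, ceg, def, deg

giving chain groups C_0 ≅ Z^7, C_1 ≅ Z^21, C_2 ≅ Z^14.

Boundary ∂_1: C_1 → C_0 sends each edge [p,q] (with p < q) to q − p. For instance
  ∂ae = e − a.
As a 7×21 matrix over Z this has rank 6, with invariant factors (1,1,1,1,1,1).

Boundary ∂_2: C_2 → C_1 maps a triangle to the signed sum of its edges. For instance
  ∂aef = ef − af + ae,
  ∂cdf = df − cf + cd.
The resulting 21×14 matrix has rank 13, and its Smith normal form has invariant factors (1,1,1,1,1,1,1,1,1,1,1,1,1).

Now H_k = ker ∂_k / im ∂_{k+1}, so:

  H_0: rank C_0 − rank ∂_1 = 7 − 6 = 1, and the invariant factors of ∂_1 are all 1, so H_0 = Z.
  H_1: rank ker ∂_1 − rank ∂_2 = (21 − 6) − 13 = 2, and the invariant factors of ∂_2 are all 1, so H_1 = Z^2.
  H_2: rank ker ∂_2 − rank ∂_3 = (14 − 13) − 0 = 1, and there is no ∂_3, so H_2 = Z.

(K is a triangulation of the torus T^2.)

H_0 = Z,  H_1 = Z^2,  H_2 = Z.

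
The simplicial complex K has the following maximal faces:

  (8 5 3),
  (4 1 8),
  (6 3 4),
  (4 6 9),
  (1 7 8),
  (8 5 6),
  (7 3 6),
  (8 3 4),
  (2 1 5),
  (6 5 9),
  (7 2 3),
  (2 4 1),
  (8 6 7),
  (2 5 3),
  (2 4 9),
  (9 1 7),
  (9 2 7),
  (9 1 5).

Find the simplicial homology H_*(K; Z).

We work with the vertex ordering 1 < 2 < 3 < 4 < 5 < 6 < 7 < 8 < 9. The simplices of K, each written with vertices in increasing order, are:

  0-simplices (9): [1], [2], [3], [4], [5], [6], [7], [8], [9]
  1-simplices (27): (27 of them)
  2-simplices (18): [1,2,4], [1,2,5], [1,4,8], [1,5,9], [1,7,8], [1,7,9], [2,3,5], [2,3,7], [2,4,9], [2,7,9], [3,4,6], [3,4,8], [3,5,8], [3,6,7], [4,6,9], [5,6,8], [5,6,9], [6,7,8]

giving chain groups C_0 ≅ Z^9, C_1 ≅ Z^27, C_2 ≅ Z^18.

Boundary ∂_1: C_1 → C_0 is given by ∂[p,q] = [q] − [p]. For instance
  ∂[3,6] = [6] − [3].
The resulting 9×27 matrix has rank 8, and its Smith normal form has invariant factors (1,1,1,1,1,1,1,1).

The boundary map ∂_2: C_2 → C_1 acts by ∂[p,q,r] = [q,r] − [p,r] + [p,q]. For instance
  ∂[1,2,4] = [2,4] − [1,4] + [1,2],
  ∂[2,3,7] = [3,7] − [2,7] + [2,3].
As a 27×18 matrix over Z this has rank 18, with invariant factors (1,1,1,1,1,1,1,1,1,1,1,1,1,1,1,1,1,2).

From H_k ≅ ker(∂_k) / im(∂_{k+1}) we obtain:

  H_0: rank C_0 − rank ∂_1 = 9 − 8 = 1, and the invariant factors of ∂_1 are all 1, so H_0 = Z.
  H_1: rank ker ∂_1 − rank ∂_2 = (27 − 8) − 18 = 1, and ∂_2 has invariant factor 2 > 1, so H_1 = Z × Z/2.
  H_2: rank ker ∂_2 − rank ∂_3 = (18 − 18) − 0 = 0, and there is no ∂_3, so H_2 = 0.

As a check, the Euler characteristic is 9 − 27 + 18 = 0, which agrees with 1 − 1 + 0 = 0.

H_0 = Z,  H_1 = Z × Z/2,  H_2 = 0.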